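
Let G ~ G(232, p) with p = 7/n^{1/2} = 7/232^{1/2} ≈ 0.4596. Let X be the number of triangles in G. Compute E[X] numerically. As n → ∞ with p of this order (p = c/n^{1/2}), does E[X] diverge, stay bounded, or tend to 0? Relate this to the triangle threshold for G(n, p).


Number of potential triangles: C(232, 3) = 2054360.
Each occurs with probability p³ ≈ (0.4596)³ ≈ 9.706488e-02.
By linearity: E[X] = C(232, 3)·p³ ≈ 2054360 · 9.706488e-02 ≈ 199406.2164.
Since α = 1/2 < 1, p = c/n^{1/2} ≫ 1/n is above the triangle threshold p ~ 1/n. Asymptotically E[X] ~ (c³/6)·n^{3(1−α)} = (7³/6)·n^{1.5} → ∞; triangles are abundant w.h.p.

E[X] ≈ 199406.2164; in regime p = Θ(1/n^{1/2}) E[X] diverges (above the triangle threshold p ~ 1/n).


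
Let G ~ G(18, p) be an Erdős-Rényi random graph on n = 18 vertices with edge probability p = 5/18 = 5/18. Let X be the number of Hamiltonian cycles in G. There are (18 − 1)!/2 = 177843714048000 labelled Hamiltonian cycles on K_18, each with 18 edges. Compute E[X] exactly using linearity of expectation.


K_18 has (18 − 1)!/2 = 177843714048000 labelled Hamiltonian cycles.
For each such Hamiltonian cycle H, let X_H = 1 if all 18 edges of H are present in G. Then P[X_H = 1] = p^{18} = (5/18)^{18} = 3814697265625/39346408075296537575424.
By linearity: E[X] = Σ_H E[X_H] = 177843714048000 · p^{18} = 177843714048000 · 3814697265625/39346408075296537575424 = 56800365447998046875/3294258113514384.
Numerically: E[X] ≈ 1.724e+04.

E[X] = 177843714048000 · (5/18)^{18} = 56800365447998046875/3294258113514384 ≈ 1.724e+04.


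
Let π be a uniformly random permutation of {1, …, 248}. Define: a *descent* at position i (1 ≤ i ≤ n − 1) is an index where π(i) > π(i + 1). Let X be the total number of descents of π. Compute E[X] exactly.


Write X = Σ X_I over i = 1, …, 247, with X_I the indicator of one descent.
There are 247 indicators.
For each fixed i, the pair (π(i), π(i+1)) is a uniformly random ordered pair of distinct values from {1, …, 248}; by symmetry P[π(i) > π(i+1)] = 1/2.
By linearity: E[X] = 247 · (1/2) = (248 − 1) · (1/2) = 247/2 ≈ 123.500.

E[X] = 247/2 = 123.500.


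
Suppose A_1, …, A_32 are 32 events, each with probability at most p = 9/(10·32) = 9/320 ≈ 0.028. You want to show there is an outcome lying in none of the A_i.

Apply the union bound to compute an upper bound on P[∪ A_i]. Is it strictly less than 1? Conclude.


Union bound: P[∪_{i=1}^{32} A_i] ≤ Σ_i P[A_i] ≤ 32·p = 32·(9/320) = 9/10.
Numerically: 9/10 ≈ 0.900.
Is 9/10 < 1? YES.
Since P[∪ A_i] ≤ 9/10 < 1, the complement has P[∩ A_i^c] ≥ 1 − 9/10 = 1/10 > 0, so some outcome avoids every A_i.

32·p = 9/10 ≈ 0.900; existence CERTIFIED by the union bound.


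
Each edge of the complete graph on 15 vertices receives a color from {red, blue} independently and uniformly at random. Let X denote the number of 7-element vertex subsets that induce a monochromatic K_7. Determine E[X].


Let X = Σ_S X_S over the C(15, 7) = 6435 subsets S of size 7, where X_S = 1 if the K_7 on S is monochromatic.
For a fixed S, the K_7 on S has C(7, 2) = 21 edges. P[all 21 edges red] = (1/2)^21, and likewise for blue, so P[monochromatic] = 2·(1/2)^21 = 2^{1 − 21} = 1/1048576.
By linearity of expectation: E[X] = C(15, 7) · 2^{1 − 21} = 6435 · 1/1048576 = 6435/1048576.
Numerically: E[X] ≈ 0.006.

E[X] = C(15,7)·2^(1−C(7,2)) = 6435/1048576 ≈ 0.006.


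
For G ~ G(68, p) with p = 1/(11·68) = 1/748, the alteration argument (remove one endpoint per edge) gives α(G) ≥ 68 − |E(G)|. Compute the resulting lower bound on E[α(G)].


E[|E(G)|] = C(68, 2)·p = 2278 · (1/748) = 67/22.
E[α(G)] ≥ n − E[|E(G)|] = 68 − 67/22 = 1429/22.
Numerically: ≈ 64.955.
(This is only a lower bound; the true E[α(G)] may be larger.)

E[α(G)] ≥ 1429/22 ≈ 64.955.


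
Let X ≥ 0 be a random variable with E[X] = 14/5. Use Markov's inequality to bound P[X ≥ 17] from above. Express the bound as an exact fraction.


μ = E[X] = 14/5, a = 17.
Markov: P[X ≥ 17] ≤ μ/a = (14/5)/17 = 14/85.
Numerically: ≈ 0.165.
(Since a = 17 > μ = 2.800, the bound 14/85 is < 1 and informative.)

P[X ≥ 17] ≤ 14/85 ≈ 0.165.


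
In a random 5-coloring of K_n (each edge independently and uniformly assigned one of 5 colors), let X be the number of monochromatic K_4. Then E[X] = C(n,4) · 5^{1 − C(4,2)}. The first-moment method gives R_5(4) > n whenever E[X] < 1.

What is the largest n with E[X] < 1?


We need C(n, 4) · 5^{1 − 6} < 1, i.e. C(n, 4) < 5^{6 − 1} = 3125.
Check values of n near the boundary:
  n = 12: C(12, 4) = 495; 495 < 3125? YES
  n = 13: C(13, 4) = 715; 715 < 3125? YES
  n = 14: C(14, 4) = 1001; 1001 < 3125? YES
  n = 15: C(15, 4) = 1365; 1365 < 3125? YES
  n = 16: C(16, 4) = 1820; 1820 < 3125? YES
  n = 17: C(17, 4) = 2380; 2380 < 3125? YES
  n = 18: C(18, 4) = 3060; 3060 < 3125? YES
  n = 19: C(19, 4) = 3876; 3876 < 3125? NO
  n = 20: C(20, 4) = 4845; 4845 < 3125? NO
The largest n with C(n, 4) < 3125 is n = 18 (where E[X] = 612/625 ≈ 0.979200). Hence R_5(4) > 18, i.e. R_5(4) ≥ 19.

Largest n = 18; hence R_5(4) > 18.


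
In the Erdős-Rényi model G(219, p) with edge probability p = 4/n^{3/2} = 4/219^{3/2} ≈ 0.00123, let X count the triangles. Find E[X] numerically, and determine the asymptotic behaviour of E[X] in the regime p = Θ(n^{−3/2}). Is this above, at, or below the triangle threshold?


Number of potential triangles: C(219, 3) = 1726669.
Each occurs with probability p³ ≈ (0.00123)³ ≈ 1.88010e-09.
By linearity: E[X] = C(219, 3)·p³ ≈ 1726669 · 1.88010e-09 ≈ 0.003.
Since α = 3/2 > 1, p = c/n^{3/2} = o(1/n) is below the triangle threshold p ~ 1/n. Asymptotically E[X] ~ (c³/6)·n^{3(1−α)} = (4³/6)·n^{-1.5} → 0, so by Markov's inequality G has no triangles w.h.p.

E[X] ≈ 0.003; in regime p = Θ(1/n^{3/2}) E[X] tends to 0 (below the triangle threshold p ~ 1/n).


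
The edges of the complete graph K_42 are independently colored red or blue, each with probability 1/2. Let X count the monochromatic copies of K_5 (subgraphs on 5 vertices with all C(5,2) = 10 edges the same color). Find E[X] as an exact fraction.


Let X = Σ_S X_S over the C(42, 5) = 850668 subsets S of size 5, where X_S = 1 if the K_5 on S is monochromatic.
For a fixed S, the K_5 on S has C(5, 2) = 10 edges. P[all 10 edges red] = (1/2)^10, and likewise for blue, so P[monochromatic] = 2·(1/2)^10 = 2^{1 − 10} = 1/512.
By linearity of expectation: E[X] = C(42, 5) · 2^{1 − 10} = 850668 · 1/512 = 212667/128.
Numerically: E[X] ≈ 1661.461.

E[X] = C(42,5)·2^(1−C(5,2)) = 212667/128 ≈ 1661.461.


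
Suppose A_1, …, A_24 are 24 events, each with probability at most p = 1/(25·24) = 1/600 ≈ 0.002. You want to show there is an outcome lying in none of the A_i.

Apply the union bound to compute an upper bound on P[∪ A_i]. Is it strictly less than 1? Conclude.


Union bound: P[∪_{i=1}^{24} A_i] ≤ Σ_i P[A_i] ≤ 24·p = 24·(1/600) = 1/25.
Numerically: 1/25 ≈ 0.040.
Is 1/25 < 1? YES.
Since P[∪ A_i] ≤ 1/25 < 1, the complement has P[∩ A_i^c] ≥ 1 − 1/25 = 24/25 > 0, so some outcome avoids every A_i.

24·p = 1/25 ≈ 0.040; existence CERTIFIED by the union bound.


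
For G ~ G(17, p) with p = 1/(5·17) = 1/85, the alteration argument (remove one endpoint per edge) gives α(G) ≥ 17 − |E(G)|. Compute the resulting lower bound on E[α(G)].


E[|E(G)|] = C(17, 2)·p = 136 · (1/85) = 8/5.
E[α(G)] ≥ n − E[|E(G)|] = 17 − 8/5 = 77/5.
Numerically: ≈ 15.400000.
(This is only a lower bound; the true E[α(G)] may be larger.)

E[α(G)] ≥ 77/5 ≈ 15.400000.


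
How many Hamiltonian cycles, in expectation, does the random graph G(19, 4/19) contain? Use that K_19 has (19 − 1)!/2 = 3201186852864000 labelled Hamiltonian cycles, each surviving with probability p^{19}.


K_19 has (19 − 1)!/2 = 3201186852864000 labelled Hamiltonian cycles.
For each such Hamiltonian cycle H, let X_H = 1 if all 19 edges of H are present in G. Then P[X_H = 1] = p^{19} = (4/19)^{19} = 274877906944/1978419655660313589123979.
Summing the indicators: E[X] = Σ_H E[X_H] = 3201186852864000 · p^{19} = 3201186852864000 · 274877906944/1978419655660313589123979 = 879935541851906811887616000/1978419655660313589123979.
Numerically: E[X] ≈ 444.77.

E[X] = 3201186852864000 · (4/19)^{19} = 879935541851906811887616000/1978419655660313589123979 ≈ 444.77.


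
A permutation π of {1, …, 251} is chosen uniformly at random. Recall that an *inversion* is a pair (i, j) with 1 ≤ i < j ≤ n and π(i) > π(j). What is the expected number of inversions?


Write X = Σ X_I over the C(251, 2) = 31375 pairs i < j, with X_I the indicator of one inversion.
There are 31375 indicators.
For each fixed pair i < j, the values π(i) and π(j) are two distinct elements of {1, …, 251} in uniformly random order; by symmetry P[π(i) > π(j)] = 1/2.
By linearity: E[X] = 31375 · (1/2) = C(251, 2) · (1/2) = 31375/2 = 31375/2 ≈ 15687.500.

E[X] = 31375/2 = 15687.500.


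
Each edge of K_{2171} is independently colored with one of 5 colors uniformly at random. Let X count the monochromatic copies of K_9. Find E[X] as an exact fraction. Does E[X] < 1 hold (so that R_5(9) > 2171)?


E[X] = C(2171, 9) · 5^{1 − 36} = 2903784578674959601827205 · 5^{−35} = 2903784578674959601827205/2910383045673370361328125.
As a reduced fraction: E[X] = 580756915734991920365441/582076609134674072265625 ≈ 0.9977328.
Is E[X] < 1? YES.
Since E[X] < 1, there exists a 5-coloring of K_{2171} with no monochromatic K_9; hence R_5(9) > 2171.

E[X] = 580756915734991920365441/582076609134674072265625 ≈ 0.9977328; E[X] < 1, so R_5(9) > 2171.


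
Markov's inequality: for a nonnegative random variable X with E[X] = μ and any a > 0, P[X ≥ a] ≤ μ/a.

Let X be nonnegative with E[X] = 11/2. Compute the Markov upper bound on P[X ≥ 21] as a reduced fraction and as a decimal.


μ = E[X] = 11/2, a = 21.
Markov: P[X ≥ 21] ≤ μ/a = (11/2)/21 = 11/42.
Numerically: ≈ 0.26190.
(Since a = 21 > μ = 5.50000, the bound 11/42 is < 1 and informative.)

P[X ≥ 21] ≤ 11/42 ≈ 0.26190.


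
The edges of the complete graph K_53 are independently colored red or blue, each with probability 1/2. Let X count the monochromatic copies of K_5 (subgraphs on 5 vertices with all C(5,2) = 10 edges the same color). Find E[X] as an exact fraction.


Let X = Σ_S X_S over the C(53, 5) = 2869685 subsets S of size 5, where X_S = 1 if the K_5 on S is monochromatic.
For a fixed S, the K_5 on S has C(5, 2) = 10 edges. P[all 10 edges red] = (1/2)^10, and likewise for blue, so P[monochromatic] = 2·(1/2)^10 = 2^{1 − 10} = 1/512.
Summing: E[X] = C(53, 5) · 2^{1 − 10} = 2869685 · 1/512 = 2869685/512.
Numerically: E[X] ≈ 5604.85352.

E[X] = C(53,5)·2^(1−C(5,2)) = 2869685/512 ≈ 5604.85352.


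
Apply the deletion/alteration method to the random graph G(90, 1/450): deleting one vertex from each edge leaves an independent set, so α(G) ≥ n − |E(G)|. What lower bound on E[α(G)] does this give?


E[|E(G)|] = C(90, 2)·p = 4005 · (1/450) = 89/10.
E[α(G)] ≥ n − E[|E(G)|] = 90 − 89/10 = 811/10.
Numerically: ≈ 81.10000.
(This is only a lower bound; the true E[α(G)] may be larger.)

E[α(G)] ≥ 811/10 ≈ 81.10000.


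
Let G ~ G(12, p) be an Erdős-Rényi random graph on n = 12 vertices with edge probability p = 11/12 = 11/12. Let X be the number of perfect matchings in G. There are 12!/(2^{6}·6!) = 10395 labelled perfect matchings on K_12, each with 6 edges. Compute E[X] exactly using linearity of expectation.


K_12 has 12!/(2^{6}·6!) = 10395 labelled perfect matchings.
For each such perfect matching H, let X_H = 1 if all 6 edges of H are present in G. Then P[X_H = 1] = p^{6} = (11/12)^{6} = 1771561/2985984.
Summing the indicators: E[X] = Σ_H E[X_H] = 10395 · p^{6} = 10395 · 1771561/2985984 = 682050985/110592.
Numerically: E[X] ≈ 6167.

E[X] = 10395 · (11/12)^{6} = 682050985/110592 ≈ 6167.


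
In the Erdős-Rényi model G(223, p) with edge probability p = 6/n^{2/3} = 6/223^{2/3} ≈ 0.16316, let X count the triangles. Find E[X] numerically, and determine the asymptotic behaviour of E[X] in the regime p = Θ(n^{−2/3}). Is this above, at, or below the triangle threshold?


Number of potential triangles: C(223, 3) = 1823471.
Each occurs with probability p³ ≈ (0.16316)³ ≈ 4.3435420e-03.
By linearity: E[X] = C(223, 3)·p³ ≈ 1823471 · 4.3435420e-03 ≈ 7920.32287.
Since α = 2/3 < 1, p = c/n^{2/3} ≫ 1/n is above the triangle threshold p ~ 1/n. Asymptotically E[X] ~ (c³/6)·n^{3(1−α)} = (6³/6)·n^{1} → ∞; triangles are abundant w.h.p.

E[X] ≈ 7920.32287; in regime p = Θ(1/n^{2/3}) E[X] diverges (above the triangle threshold p ~ 1/n).


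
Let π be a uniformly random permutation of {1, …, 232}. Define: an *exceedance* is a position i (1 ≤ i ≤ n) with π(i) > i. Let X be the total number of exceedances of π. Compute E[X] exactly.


Write X = Σ_{i=1}^{232} X_i, where X_i = 1_{π(i) > i}.
For each fixed i, π(i) is uniform over {1, …, 232} (marginal of a uniform permutation), so P[π(i) > i] = (n − i)/n. Summing: Σ_{i=1}^{232} (n − i)/n = (0 + 1 + … + 231)/232 = 232(232 − 1)/(2·232) = (232 − 1)/2.
Hence E[X] = Σ_{i=1}^{232} (232 − i)/232 = 231/2 ≈ 115.50000.

E[X] = 231/2 = 115.50000.


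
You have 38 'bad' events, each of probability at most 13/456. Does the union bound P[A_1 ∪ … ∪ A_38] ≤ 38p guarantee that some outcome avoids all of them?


Union bound: P[∪_{i=1}^{38} A_i] ≤ Σ_i P[A_i] ≤ 38·p = 38·(13/456) = 13/12.
Numerically: 13/12 ≈ 1.08333.
Is 13/12 < 1? NO.
Since the bound 13/12 is ≥ 1, the union bound is uninformative here; it does NOT by itself certify existence.

38·p = 13/12 ≈ 1.08333; existence NOT certified by the union bound.


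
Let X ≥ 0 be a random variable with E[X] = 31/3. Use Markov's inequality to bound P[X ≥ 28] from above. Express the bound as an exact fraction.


μ = E[X] = 31/3, a = 28.
Markov: P[X ≥ 28] ≤ μ/a = (31/3)/28 = 31/84.
Numerically: ≈ 0.3690.
(Since a = 28 > μ = 10.3333, the bound 31/84 is < 1 and informative.)

P[X ≥ 28] ≤ 31/84 ≈ 0.3690.


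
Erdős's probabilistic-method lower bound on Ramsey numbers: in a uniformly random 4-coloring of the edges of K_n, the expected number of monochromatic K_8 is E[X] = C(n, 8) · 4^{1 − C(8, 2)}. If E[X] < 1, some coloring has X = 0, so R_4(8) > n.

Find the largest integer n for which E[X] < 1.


We need C(n, 8) · 4^{1 − 28} < 1, i.e. C(n, 8) < 4^{28 − 1} = 18014398509481984.
Check values of n near the boundary:
  n = 406: C(406, 8) = 17082453897995850; 17082453897995850 < 18014398509481984? YES
  n = 407: C(407, 8) = 17424959239309050; 17424959239309050 < 18014398509481984? YES
  n = 408: C(408, 8) = 17773458424095231; 17773458424095231 < 18014398509481984? YES
  n = 409: C(409, 8) = 18128041135797879; 18128041135797879 < 18014398509481984? NO
The largest n with C(n, 8) < 18014398509481984 is n = 408 (where E[X] = 17773458424095231/18014398509481984 ≈ 0.98663). Hence R_4(8) > 408, i.e. R_4(8) ≥ 409.

Largest n = 408; hence R_4(8) > 408.


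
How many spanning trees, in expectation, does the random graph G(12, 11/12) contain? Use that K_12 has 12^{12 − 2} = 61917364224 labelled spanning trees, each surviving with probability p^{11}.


K_12 has 12^{12 − 2} = 61917364224 labelled spanning trees.
For each such spanning tree H, let X_H = 1 if all 11 edges of H are present in G. Then P[X_H = 1] = p^{11} = (11/12)^{11} = 285311670611/743008370688.
Summing the indicators: E[X] = Σ_H E[X_H] = 61917364224 · p^{11} = 61917364224 · 285311670611/743008370688 = 285311670611/12.
Numerically: E[X] ≈ 2.378e+10.

E[X] = 61917364224 · (11/12)^{11} = 285311670611/12 ≈ 2.378e+10.


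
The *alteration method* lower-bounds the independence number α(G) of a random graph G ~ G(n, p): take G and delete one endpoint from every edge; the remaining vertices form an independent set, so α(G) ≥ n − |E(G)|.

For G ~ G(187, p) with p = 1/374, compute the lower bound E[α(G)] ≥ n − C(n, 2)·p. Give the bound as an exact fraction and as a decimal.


E[|E(G)|] = C(187, 2)·p = 17391 · (1/374) = 93/2.
E[α(G)] ≥ n − E[|E(G)|] = 187 − 93/2 = 281/2.
Numerically: ≈ 140.50000.
(This is only a lower bound; the true E[α(G)] may be larger.)

E[α(G)] ≥ 281/2 ≈ 140.50000.


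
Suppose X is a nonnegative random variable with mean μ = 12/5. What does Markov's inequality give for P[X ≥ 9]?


μ = E[X] = 12/5, a = 9.
Markov: P[X ≥ 9] ≤ μ/a = (12/5)/9 = 4/15.
Numerically: ≈ 0.267.
(Since a = 9 > μ = 2.400, the bound 4/15 is < 1 and informative.)

P[X ≥ 9] ≤ 4/15 ≈ 0.267.


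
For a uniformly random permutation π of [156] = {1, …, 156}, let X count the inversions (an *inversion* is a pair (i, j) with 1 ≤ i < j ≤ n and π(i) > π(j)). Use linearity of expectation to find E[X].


Write X = Σ X_I over the C(156, 2) = 12090 pairs i < j, with X_I the indicator of one inversion.
There are 12090 indicators.
For each fixed pair i < j, the values π(i) and π(j) are two distinct elements of {1, …, 156} in uniformly random order; by symmetry P[π(i) > π(j)] = 1/2.
By linearity: E[X] = 12090 · (1/2) = C(156, 2) · (1/2) = 12090/2 = 6045 ≈ 6045.00000.

E[X] = 6045 = 6045.00000.


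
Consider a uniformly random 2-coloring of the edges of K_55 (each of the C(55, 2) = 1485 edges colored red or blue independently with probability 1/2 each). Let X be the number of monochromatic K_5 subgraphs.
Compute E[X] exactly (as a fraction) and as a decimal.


Let X = Σ_S X_S over the C(55, 5) = 3478761 subsets S of size 5, where X_S = 1 if the K_5 on S is monochromatic.
For a fixed S, the K_5 on S has C(5, 2) = 10 edges. P[all 10 edges red] = (1/2)^10, and likewise for blue, so P[monochromatic] = 2·(1/2)^10 = 2^{1 − 10} = 1/512.
By linearity: E[X] = C(55, 5) · 2^{1 − 10} = 3478761 · 1/512 = 3478761/512.
Numerically: E[X] ≈ 6794.4551.

E[X] = C(55,5)·2^(1−C(5,2)) = 3478761/512 ≈ 6794.4551.


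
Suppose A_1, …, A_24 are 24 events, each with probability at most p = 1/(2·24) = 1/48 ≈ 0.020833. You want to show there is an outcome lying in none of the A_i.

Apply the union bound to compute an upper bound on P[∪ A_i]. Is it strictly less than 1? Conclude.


Union bound: P[∪_{i=1}^{24} A_i] ≤ Σ_i P[A_i] ≤ 24·p = 24·(1/48) = 1/2.
Numerically: 1/2 ≈ 0.500000.
Is 1/2 < 1? YES.
Since P[∪ A_i] ≤ 1/2 < 1, the complement has P[∩ A_i^c] ≥ 1 − 1/2 = 1/2 > 0, so some outcome avoids every A_i.

24·p = 1/2 ≈ 0.500000; existence CERTIFIED by the union bound.


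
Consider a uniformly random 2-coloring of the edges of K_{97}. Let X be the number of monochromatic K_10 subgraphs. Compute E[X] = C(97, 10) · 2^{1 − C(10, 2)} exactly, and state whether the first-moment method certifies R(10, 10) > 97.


E[X] = C(97, 10) · 2^{1 − 45} = 12576469727536 · 2^{−44} = 12576469727536/17592186044416.
As a reduced fraction: E[X] = 786029357971/1099511627776 ≈ 0.714890.
Is E[X] < 1? YES.
Since E[X] < 1, there exists a 2-coloring of K_{97} with no monochromatic K_10; hence R(10, 10) > 97.

E[X] = 786029357971/1099511627776 ≈ 0.714890; E[X] < 1, so R(10, 10) > 97.


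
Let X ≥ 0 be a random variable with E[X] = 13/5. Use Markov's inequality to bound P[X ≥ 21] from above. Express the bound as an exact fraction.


μ = E[X] = 13/5, a = 21.
Markov: P[X ≥ 21] ≤ μ/a = (13/5)/21 = 13/105.
Numerically: ≈ 0.124.
(Since a = 21 > μ = 2.600, the bound 13/105 is < 1 and informative.)

P[X ≥ 21] ≤ 13/105 ≈ 0.124.


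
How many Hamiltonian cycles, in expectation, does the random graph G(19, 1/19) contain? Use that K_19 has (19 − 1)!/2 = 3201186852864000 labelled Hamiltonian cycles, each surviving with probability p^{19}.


K_19 has (19 − 1)!/2 = 3201186852864000 labelled Hamiltonian cycles.
For each such Hamiltonian cycle H, let X_H = 1 if all 19 edges of H are present in G. Then P[X_H = 1] = p^{19} = (1/19)^{19} = 1/1978419655660313589123979.
By linearity of expectation: E[X] = Σ_H E[X_H] = 3201186852864000 · p^{19} = 3201186852864000 · 1/1978419655660313589123979 = 3201186852864000/1978419655660313589123979.
Numerically: E[X] ≈ 1.6181e-09.

E[X] = 3201186852864000 · (1/19)^{19} = 3201186852864000/1978419655660313589123979 ≈ 1.6181e-09.


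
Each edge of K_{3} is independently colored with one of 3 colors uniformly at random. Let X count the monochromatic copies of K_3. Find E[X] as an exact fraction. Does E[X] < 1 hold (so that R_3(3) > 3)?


E[X] = C(3, 3) · 3^{1 − 3} = 1 · 3^{−2} = 1/9.
As a reduced fraction: E[X] = 1/9 ≈ 0.1111.
Is E[X] < 1? YES.
Since E[X] < 1, there exists a 3-coloring of K_{3} with no monochromatic K_3; hence R_3(3) > 3.

E[X] = 1/9 ≈ 0.1111; E[X] < 1, so R_3(3) > 3.


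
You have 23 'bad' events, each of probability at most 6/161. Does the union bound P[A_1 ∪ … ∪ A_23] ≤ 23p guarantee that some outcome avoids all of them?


Union bound: P[∪_{i=1}^{23} A_i] ≤ Σ_i P[A_i] ≤ 23·p = 23·(6/161) = 6/7.
Numerically: 6/7 ≈ 0.857143.
Is 6/7 < 1? YES.
Since P[∪ A_i] ≤ 6/7 < 1, the complement has P[∩ A_i^c] ≥ 1 − 6/7 = 1/7 > 0, so some outcome avoids every A_i.

23·p = 6/7 ≈ 0.857143; existence CERTIFIED by the union bound.


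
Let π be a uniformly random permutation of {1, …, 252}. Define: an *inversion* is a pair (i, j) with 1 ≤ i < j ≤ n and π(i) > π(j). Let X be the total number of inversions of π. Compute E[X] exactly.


Write X = Σ X_I over the C(252, 2) = 31626 pairs i < j, with X_I the indicator of one inversion.
There are 31626 indicators.
For each fixed pair i < j, the values π(i) and π(j) are two distinct elements of {1, …, 252} in uniformly random order; by symmetry P[π(i) > π(j)] = 1/2.
By linearity: E[X] = 31626 · (1/2) = C(252, 2) · (1/2) = 31626/2 = 15813 ≈ 15813.0000.

E[X] = 15813 = 15813.0000.


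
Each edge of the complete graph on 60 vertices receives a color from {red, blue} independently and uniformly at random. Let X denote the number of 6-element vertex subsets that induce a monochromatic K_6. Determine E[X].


Let X = Σ_S X_S over the C(60, 6) = 50063860 subsets S of size 6, where X_S = 1 if the K_6 on S is monochromatic.
For a fixed S, the K_6 on S has C(6, 2) = 15 edges. P[all 15 edges red] = (1/2)^15, and likewise for blue, so P[monochromatic] = 2·(1/2)^15 = 2^{1 − 15} = 1/16384.
Summing: E[X] = C(60, 6) · 2^{1 − 15} = 50063860 · 1/16384 = 12515965/4096.
Numerically: E[X] ≈ 3055.656.

E[X] = C(60,6)·2^(1−C(6,2)) = 12515965/4096 ≈ 3055.656.


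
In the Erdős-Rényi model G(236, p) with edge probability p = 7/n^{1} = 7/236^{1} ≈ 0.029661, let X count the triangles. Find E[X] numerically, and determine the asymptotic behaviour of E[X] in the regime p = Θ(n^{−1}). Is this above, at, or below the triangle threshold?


Number of potential triangles: C(236, 3) = 2162940.
Each occurs with probability p³ ≈ (0.029661)³ ≈ 2.60950487e-05.
By linearity: E[X] = C(236, 3)·p³ ≈ 2162940 · 2.60950487e-05 ≈ 56.442025.
Here α = 1, so p = 7/n is exactly at the triangle threshold p ~ 1/n. Asymptotically E[X] → c³/6 = 7³/6 = 343/6 ≈ 57.166667, a bounded constant. In this regime the triangle count is asymptotically Poisson(c³/6).

E[X] ≈ 56.442025; in regime p = Θ(1/n^{1}) E[X] stays bounded (at the triangle threshold p ~ 1/n).


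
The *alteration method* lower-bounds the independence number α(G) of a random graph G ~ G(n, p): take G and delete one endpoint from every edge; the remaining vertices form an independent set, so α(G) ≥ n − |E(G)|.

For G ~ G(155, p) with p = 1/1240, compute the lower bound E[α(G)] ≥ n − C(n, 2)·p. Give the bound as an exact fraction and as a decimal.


E[|E(G)|] = C(155, 2)·p = 11935 · (1/1240) = 77/8.
E[α(G)] ≥ n − E[|E(G)|] = 155 − 77/8 = 1163/8.
Numerically: ≈ 145.375000.
(This is only a lower bound; the true E[α(G)] may be larger.)

E[α(G)] ≥ 1163/8 ≈ 145.375000.


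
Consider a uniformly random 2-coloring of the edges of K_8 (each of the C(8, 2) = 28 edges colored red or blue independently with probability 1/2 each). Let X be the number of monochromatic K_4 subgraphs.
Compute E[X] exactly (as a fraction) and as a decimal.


Let X = Σ_S X_S over the C(8, 4) = 70 subsets S of size 4, where X_S = 1 if the K_4 on S is monochromatic.
For a fixed S, the K_4 on S has C(4, 2) = 6 edges. P[all 6 edges red] = (1/2)^6, and likewise for blue, so P[monochromatic] = 2·(1/2)^6 = 2^{1 − 6} = 1/32.
By linearity of expectation: E[X] = C(8, 4) · 2^{1 − 6} = 70 · 1/32 = 35/16.
Numerically: E[X] ≈ 2.18750.

E[X] = C(8,4)·2^(1−C(4,2)) = 35/16 ≈ 2.18750.


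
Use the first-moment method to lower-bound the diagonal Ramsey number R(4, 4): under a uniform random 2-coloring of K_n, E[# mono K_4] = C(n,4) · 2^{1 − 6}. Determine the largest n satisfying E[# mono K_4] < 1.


We need C(n, 4) · 2^{1 − 6} < 1, i.e. C(n, 4) < 2^{6 − 1} = 32.
Check values of n near the boundary:
  n = 4: C(4, 4) = 1; 1 < 32? YES
  n = 5: C(5, 4) = 5; 5 < 32? YES
  n = 6: C(6, 4) = 15; 15 < 32? YES
  n = 7: C(7, 4) = 35; 35 < 32? NO
  n = 8: C(8, 4) = 70; 70 < 32? NO
The largest n with C(n, 4) < 32 is n = 6 (where E[X] = 15/32 ≈ 0.468750). Hence R(4, 4) > 6, i.e. R(4, 4) ≥ 7.

Largest n = 6; hence R(4, 4) > 6.


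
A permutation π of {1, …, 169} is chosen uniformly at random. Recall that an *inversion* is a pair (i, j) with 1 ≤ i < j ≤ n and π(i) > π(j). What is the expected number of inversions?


Write X = Σ X_I over the C(169, 2) = 14196 pairs i < j, with X_I the indicator of one inversion.
There are 14196 indicators.
For each fixed pair i < j, the values π(i) and π(j) are two distinct elements of {1, …, 169} in uniformly random order; by symmetry P[π(i) > π(j)] = 1/2.
By linearity: E[X] = 14196 · (1/2) = C(169, 2) · (1/2) = 14196/2 = 7098 ≈ 7098.000000.

E[X] = 7098 = 7098.000000.


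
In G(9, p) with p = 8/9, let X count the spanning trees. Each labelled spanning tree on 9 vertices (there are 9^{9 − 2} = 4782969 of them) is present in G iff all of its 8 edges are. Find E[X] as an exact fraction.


K_9 has 9^{9 − 2} = 4782969 labelled spanning trees.
For each such spanning tree H, let X_H = 1 if all 8 edges of H are present in G. Then P[X_H = 1] = p^{8} = (8/9)^{8} = 16777216/43046721.
By linearity of expectation: E[X] = Σ_H E[X_H] = 4782969 · p^{8} = 4782969 · 16777216/43046721 = 16777216/9.
Numerically: E[X] ≈ 1.8641e+06.

E[X] = 4782969 · (8/9)^{8} = 16777216/9 ≈ 1.8641e+06.


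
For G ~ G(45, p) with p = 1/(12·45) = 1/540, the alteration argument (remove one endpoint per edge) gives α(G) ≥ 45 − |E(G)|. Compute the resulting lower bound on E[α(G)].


E[|E(G)|] = C(45, 2)·p = 990 · (1/540) = 11/6.
E[α(G)] ≥ n − E[|E(G)|] = 45 − 11/6 = 259/6.
Numerically: ≈ 43.1667.
(This is only a lower bound; the true E[α(G)] may be larger.)

E[α(G)] ≥ 259/6 ≈ 43.1667.


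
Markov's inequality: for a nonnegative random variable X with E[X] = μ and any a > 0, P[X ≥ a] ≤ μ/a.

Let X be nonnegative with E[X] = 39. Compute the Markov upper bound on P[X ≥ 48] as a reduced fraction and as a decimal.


μ = E[X] = 39, a = 48.
Markov: P[X ≥ 48] ≤ μ/a = (39)/48 = 13/16.
Numerically: ≈ 0.81250.
(Since a = 48 > μ = 39.00000, the bound 13/16 is < 1 and informative.)

P[X ≥ 48] ≤ 13/16 ≈ 0.81250.


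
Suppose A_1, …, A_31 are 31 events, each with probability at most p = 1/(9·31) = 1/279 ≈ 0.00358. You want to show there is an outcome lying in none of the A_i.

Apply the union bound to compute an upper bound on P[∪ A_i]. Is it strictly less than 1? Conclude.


Union bound: P[∪_{i=1}^{31} A_i] ≤ Σ_i P[A_i] ≤ 31·p = 31·(1/279) = 1/9.
Numerically: 1/9 ≈ 0.11111.
Is 1/9 < 1? YES.
Since P[∪ A_i] ≤ 1/9 < 1, the complement has P[∩ A_i^c] ≥ 1 − 1/9 = 8/9 > 0, so some outcome avoids every A_i.

31·p = 1/9 ≈ 0.11111; existence CERTIFIED by the union bound.


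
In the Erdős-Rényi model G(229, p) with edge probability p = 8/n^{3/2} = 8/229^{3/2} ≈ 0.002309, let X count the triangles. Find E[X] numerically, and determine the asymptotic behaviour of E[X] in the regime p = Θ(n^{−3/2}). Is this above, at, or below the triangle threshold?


Number of potential triangles: C(229, 3) = 1975354.
Each occurs with probability p³ ≈ (0.002309)³ ≈ 1.230298e-08.
By linearity: E[X] = C(229, 3)·p³ ≈ 1975354 · 1.230298e-08 ≈ 0.0243.
Since α = 3/2 > 1, p = c/n^{3/2} = o(1/n) is below the triangle threshold p ~ 1/n. Asymptotically E[X] ~ (c³/6)·n^{3(1−α)} = (8³/6)·n^{-1.5} → 0, so by Markov's inequality G has no triangles w.h.p.

E[X] ≈ 0.0243; in regime p = Θ(1/n^{3/2}) E[X] tends to 0 (below the triangle threshold p ~ 1/n).


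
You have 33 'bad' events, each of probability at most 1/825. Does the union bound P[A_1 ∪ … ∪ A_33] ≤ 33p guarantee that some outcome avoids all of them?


Union bound: P[∪_{i=1}^{33} A_i] ≤ Σ_i P[A_i] ≤ 33·p = 33·(1/825) = 1/25.
Numerically: 1/25 ≈ 0.040000.
Is 1/25 < 1? YES.
Since P[∪ A_i] ≤ 1/25 < 1, the complement has P[∩ A_i^c] ≥ 1 − 1/25 = 24/25 > 0, so some outcome avoids every A_i.

33·p = 1/25 ≈ 0.040000; existence CERTIFIED by the union bound.


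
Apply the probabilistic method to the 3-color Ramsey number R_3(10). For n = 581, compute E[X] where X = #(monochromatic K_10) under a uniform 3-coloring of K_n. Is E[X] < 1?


E[X] = C(581, 10) · 3^{1 − 45} = 1117316416086113363120 · 3^{−44} = 1117316416086113363120/984770902183611232881.
As a reduced fraction: E[X] = 1117316416086113363120/984770902183611232881 ≈ 1.1346.
Is E[X] < 1? NO.
Since E[X] ≥ 1, the first-moment bound is inconclusive at n = 581; it does NOT by itself certify R_3(10) > 581.

E[X] = 1117316416086113363120/984770902183611232881 ≈ 1.1346; E[X] ≥ 1; first-moment method inconclusive here.


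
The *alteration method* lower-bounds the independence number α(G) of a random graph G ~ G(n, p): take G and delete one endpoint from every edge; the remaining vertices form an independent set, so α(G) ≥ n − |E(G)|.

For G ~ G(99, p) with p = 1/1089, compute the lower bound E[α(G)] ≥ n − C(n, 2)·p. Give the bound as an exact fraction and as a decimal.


E[|E(G)|] = C(99, 2)·p = 4851 · (1/1089) = 49/11.
E[α(G)] ≥ n − E[|E(G)|] = 99 − 49/11 = 1040/11.
Numerically: ≈ 94.545455.
(This is only a lower bound; the true E[α(G)] may be larger.)

E[α(G)] ≥ 1040/11 ≈ 94.545455.


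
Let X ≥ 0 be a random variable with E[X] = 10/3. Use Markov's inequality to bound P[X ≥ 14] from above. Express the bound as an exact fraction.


μ = E[X] = 10/3, a = 14.
Markov: P[X ≥ 14] ≤ μ/a = (10/3)/14 = 5/21.
Numerically: ≈ 0.238095.
(Since a = 14 > μ = 3.333333, the bound 5/21 is < 1 and informative.)

P[X ≥ 14] ≤ 5/21 ≈ 0.238095.


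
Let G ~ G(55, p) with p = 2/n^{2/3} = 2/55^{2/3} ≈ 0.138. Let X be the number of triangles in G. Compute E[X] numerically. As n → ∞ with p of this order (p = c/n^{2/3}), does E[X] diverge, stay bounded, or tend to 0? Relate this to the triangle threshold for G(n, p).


Number of potential triangles: C(55, 3) = 26235.
Each occurs with probability p³ ≈ (0.138)³ ≈ 2.64463e-03.
By linearity: E[X] = C(55, 3)·p³ ≈ 26235 · 2.64463e-03 ≈ 69.382.
Since α = 2/3 < 1, p = c/n^{2/3} ≫ 1/n is above the triangle threshold p ~ 1/n. Asymptotically E[X] ~ (c³/6)·n^{3(1−α)} = (2³/6)·n^{1} → ∞; triangles are abundant w.h.p.

E[X] ≈ 69.382; in regime p = Θ(1/n^{2/3}) E[X] diverges (above the triangle threshold p ~ 1/n).


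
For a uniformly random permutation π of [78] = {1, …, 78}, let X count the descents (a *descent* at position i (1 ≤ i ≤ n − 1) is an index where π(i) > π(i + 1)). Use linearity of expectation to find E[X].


Write X = Σ X_I over i = 1, …, 77, with X_I the indicator of one descent.
There are 77 indicators.
For each fixed i, the pair (π(i), π(i+1)) is a uniformly random ordered pair of distinct values from {1, …, 78}; by symmetry P[π(i) > π(i+1)] = 1/2.
By linearity: E[X] = 77 · (1/2) = (78 − 1) · (1/2) = 77/2 ≈ 38.500000.

E[X] = 77/2 = 38.500000.


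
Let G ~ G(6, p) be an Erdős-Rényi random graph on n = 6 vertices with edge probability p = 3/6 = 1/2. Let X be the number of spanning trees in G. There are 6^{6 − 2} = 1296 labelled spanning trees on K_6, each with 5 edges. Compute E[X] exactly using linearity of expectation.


K_6 has 6^{6 − 2} = 1296 labelled spanning trees.
For each such spanning tree H, let X_H = 1 if all 5 edges of H are present in G. Then P[X_H = 1] = p^{5} = (1/2)^{5} = 1/32.
Summing the indicators: E[X] = Σ_H E[X_H] = 1296 · p^{5} = 1296 · 1/32 = 81/2.
Numerically: E[X] ≈ 40.5.

E[X] = 1296 · (1/2)^{5} = 81/2 ≈ 40.5.


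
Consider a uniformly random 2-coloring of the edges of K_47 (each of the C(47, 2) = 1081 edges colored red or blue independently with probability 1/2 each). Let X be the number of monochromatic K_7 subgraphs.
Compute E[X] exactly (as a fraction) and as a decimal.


Let X = Σ_S X_S over the C(47, 7) = 62891499 subsets S of size 7, where X_S = 1 if the K_7 on S is monochromatic.
For a fixed S, the K_7 on S has C(7, 2) = 21 edges. P[all 21 edges red] = (1/2)^21, and likewise for blue, so P[monochromatic] = 2·(1/2)^21 = 2^{1 − 21} = 1/1048576.
Summing: E[X] = C(47, 7) · 2^{1 − 21} = 62891499 · 1/1048576 = 62891499/1048576.
Numerically: E[X] ≈ 59.978.

E[X] = C(47,7)·2^(1−C(7,2)) = 62891499/1048576 ≈ 59.978.


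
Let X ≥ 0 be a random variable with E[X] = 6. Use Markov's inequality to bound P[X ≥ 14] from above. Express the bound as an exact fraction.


μ = E[X] = 6, a = 14.
Markov: P[X ≥ 14] ≤ μ/a = (6)/14 = 3/7.
Numerically: ≈ 0.42857.
(Since a = 14 > μ = 6.00000, the bound 3/7 is < 1 and informative.)

P[X ≥ 14] ≤ 3/7 ≈ 0.42857.


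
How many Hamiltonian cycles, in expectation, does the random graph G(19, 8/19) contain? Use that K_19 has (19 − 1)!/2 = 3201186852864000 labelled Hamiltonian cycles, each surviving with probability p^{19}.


K_19 has (19 − 1)!/2 = 3201186852864000 labelled Hamiltonian cycles.
For each such Hamiltonian cycle H, let X_H = 1 if all 19 edges of H are present in G. Then P[X_H = 1] = p^{19} = (8/19)^{19} = 144115188075855872/1978419655660313589123979.
By linearity: E[X] = Σ_H E[X_H] = 3201186852864000 · p^{19} = 3201186852864000 · 144115188075855872/1978419655660313589123979 = 461339645366452518590934417408000/1978419655660313589123979.
Numerically: E[X] ≈ 2.33186e+08.

E[X] = 3201186852864000 · (8/19)^{19} = 461339645366452518590934417408000/1978419655660313589123979 ≈ 2.33186e+08.


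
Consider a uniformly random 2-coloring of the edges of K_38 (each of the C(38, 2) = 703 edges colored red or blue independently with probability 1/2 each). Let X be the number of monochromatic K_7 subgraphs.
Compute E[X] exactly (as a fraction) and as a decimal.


Let X = Σ_S X_S over the C(38, 7) = 12620256 subsets S of size 7, where X_S = 1 if the K_7 on S is monochromatic.
For a fixed S, the K_7 on S has C(7, 2) = 21 edges. P[all 21 edges red] = (1/2)^21, and likewise for blue, so P[monochromatic] = 2·(1/2)^21 = 2^{1 − 21} = 1/1048576.
Summing: E[X] = C(38, 7) · 2^{1 − 21} = 12620256 · 1/1048576 = 394383/32768.
Numerically: E[X] ≈ 12.035614.

E[X] = C(38,7)·2^(1−C(7,2)) = 394383/32768 ≈ 12.035614.


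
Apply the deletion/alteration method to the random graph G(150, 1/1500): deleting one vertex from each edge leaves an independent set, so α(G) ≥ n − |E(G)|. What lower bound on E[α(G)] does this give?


E[|E(G)|] = C(150, 2)·p = 11175 · (1/1500) = 149/20.
E[α(G)] ≥ n − E[|E(G)|] = 150 − 149/20 = 2851/20.
Numerically: ≈ 142.55000.
(This is only a lower bound; the true E[α(G)] may be larger.)

E[α(G)] ≥ 2851/20 ≈ 142.55000.


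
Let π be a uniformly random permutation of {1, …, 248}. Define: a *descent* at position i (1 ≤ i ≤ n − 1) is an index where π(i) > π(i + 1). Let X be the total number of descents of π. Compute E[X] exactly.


Write X = Σ X_I over i = 1, …, 247, with X_I the indicator of one descent.
There are 247 indicators.
For each fixed i, the pair (π(i), π(i+1)) is a uniformly random ordered pair of distinct values from {1, …, 248}; by symmetry P[π(i) > π(i+1)] = 1/2.
By linearity: E[X] = 247 · (1/2) = (248 − 1) · (1/2) = 247/2 ≈ 123.50000.

E[X] = 247/2 = 123.50000.


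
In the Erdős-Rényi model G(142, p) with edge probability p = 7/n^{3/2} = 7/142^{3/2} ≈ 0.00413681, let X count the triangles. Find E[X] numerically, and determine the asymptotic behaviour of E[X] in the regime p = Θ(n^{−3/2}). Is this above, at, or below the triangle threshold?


Number of potential triangles: C(142, 3) = 467180.
Each occurs with probability p³ ≈ (0.00413681)³ ≈ 7.07940194e-08.
By linearity: E[X] = C(142, 3)·p³ ≈ 467180 · 7.07940194e-08 ≈ 0.033074.
Since α = 3/2 > 1, p = c/n^{3/2} = o(1/n) is below the triangle threshold p ~ 1/n. Asymptotically E[X] ~ (c³/6)·n^{3(1−α)} = (7³/6)·n^{-1.5} → 0, so by Markov's inequality G has no triangles w.h.p.

E[X] ≈ 0.033074; in regime p = Θ(1/n^{3/2}) E[X] tends to 0 (below the triangle threshold p ~ 1/n).


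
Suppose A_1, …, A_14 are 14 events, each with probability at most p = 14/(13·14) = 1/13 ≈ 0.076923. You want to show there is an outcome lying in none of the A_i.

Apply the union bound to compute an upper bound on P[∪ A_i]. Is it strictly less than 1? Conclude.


Union bound: P[∪_{i=1}^{14} A_i] ≤ Σ_i P[A_i] ≤ 14·p = 14·(1/13) = 14/13.
Numerically: 14/13 ≈ 1.076923.
Is 14/13 < 1? NO.
Since the bound 14/13 is ≥ 1, the union bound is uninformative here; it does NOT by itself certify existence.

14·p = 14/13 ≈ 1.076923; existence NOT certified by the union bound.


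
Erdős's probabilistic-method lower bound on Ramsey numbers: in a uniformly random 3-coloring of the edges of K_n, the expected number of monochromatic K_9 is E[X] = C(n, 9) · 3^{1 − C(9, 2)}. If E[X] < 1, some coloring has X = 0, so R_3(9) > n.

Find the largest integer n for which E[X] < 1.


We need C(n, 9) · 3^{1 − 36} < 1, i.e. C(n, 9) < 3^{36 − 1} = 50031545098999707.
Check values of n near the boundary:
  n = 296: C(296, 9) = 42513789098994080; 42513789098994080 < 50031545098999707? YES
  n = 297: C(297, 9) = 43842345008337645; 43842345008337645 < 50031545098999707? YES
  n = 298: C(298, 9) = 45207677551849890; 45207677551849890 < 50031545098999707? YES
  n = 299: C(299, 9) = 46610674441390059; 46610674441390059 < 50031545098999707? YES
  n = 300: C(300, 9) = 48052241692154700; 48052241692154700 < 50031545098999707? YES
  n = 301: C(301, 9) = 49533303936090975; 49533303936090975 < 50031545098999707? YES
  n = 302: C(302, 9) = 51054804739588650; 51054804739588650 < 50031545098999707? NO
  n = 303: C(303, 9) = 52617706925494425; 52617706925494425 < 50031545098999707? NO
The largest n with C(n, 9) < 50031545098999707 is n = 301 (where E[X] = 16511101312030325/16677181699666569 ≈ 0.9900415). Hence R_3(9) > 301, i.e. R_3(9) ≥ 302.

Largest n = 301; hence R_3(9) > 301.


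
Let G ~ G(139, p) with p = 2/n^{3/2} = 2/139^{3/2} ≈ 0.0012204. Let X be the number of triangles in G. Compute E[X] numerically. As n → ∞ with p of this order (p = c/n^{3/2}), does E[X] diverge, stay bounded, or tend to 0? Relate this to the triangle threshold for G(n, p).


Number of potential triangles: C(139, 3) = 437989.
Each occurs with probability p³ ≈ (0.0012204)³ ≈ 1.8177049e-09.
By linearity: E[X] = C(139, 3)·p³ ≈ 437989 · 1.8177049e-09 ≈ 0.00080.
Since α = 3/2 > 1, p = c/n^{3/2} = o(1/n) is below the triangle threshold p ~ 1/n. Asymptotically E[X] ~ (c³/6)·n^{3(1−α)} = (2³/6)·n^{-1.5} → 0, so by Markov's inequality G has no triangles w.h.p.

E[X] ≈ 0.00080; in regime p = Θ(1/n^{3/2}) E[X] tends to 0 (below the triangle threshold p ~ 1/n).
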